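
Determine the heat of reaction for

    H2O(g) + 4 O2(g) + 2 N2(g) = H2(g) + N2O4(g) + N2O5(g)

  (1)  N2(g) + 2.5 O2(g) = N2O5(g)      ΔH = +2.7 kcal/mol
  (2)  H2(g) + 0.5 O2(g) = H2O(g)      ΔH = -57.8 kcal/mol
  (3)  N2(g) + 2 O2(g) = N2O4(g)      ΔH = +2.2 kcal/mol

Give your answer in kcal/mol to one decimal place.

(1) as written: +2.7 kcal/mol
(2) reversed: +57.8 kcal/mol
(3) as written: +2.2 kcal/mol
ΔH = (+2.7) + (+57.8) + (+2.2) = 62.7 kcal/mol

ΔH = 62.7 kcal/mol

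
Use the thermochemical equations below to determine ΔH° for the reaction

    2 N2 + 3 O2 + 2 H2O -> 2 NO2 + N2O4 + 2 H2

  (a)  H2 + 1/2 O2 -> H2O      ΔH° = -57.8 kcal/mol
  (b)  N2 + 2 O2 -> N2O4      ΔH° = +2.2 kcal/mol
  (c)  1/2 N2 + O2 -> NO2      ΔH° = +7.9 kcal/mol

(a) reversed and × 2: (-2)·(-57.8) = +115.6 kcal/mol
(b) as written: +2.2 kcal/mol
(c) × 2: (2)·(+7.9) = +15.8 kcal/mol
By Hess's law, ΔH° = (+115.6) + (+2.2) + (+15.8) = 133.6 kcal/mol

ΔH° = 133.6 kcal/mol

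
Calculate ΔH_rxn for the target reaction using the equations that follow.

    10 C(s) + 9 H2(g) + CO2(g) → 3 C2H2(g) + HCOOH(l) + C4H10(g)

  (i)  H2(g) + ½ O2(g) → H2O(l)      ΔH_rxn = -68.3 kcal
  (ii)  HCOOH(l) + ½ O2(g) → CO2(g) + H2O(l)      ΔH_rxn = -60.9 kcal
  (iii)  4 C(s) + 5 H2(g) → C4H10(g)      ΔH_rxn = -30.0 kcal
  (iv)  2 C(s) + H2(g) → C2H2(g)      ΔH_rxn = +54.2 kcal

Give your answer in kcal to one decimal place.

ΔH_rxn = 125.2 kcal

(i) as written: -68.3 kcal
(ii) reversed (reverse to put HCOOH(l) on the product side): +60.9 kcal
(iii) as written (C4H10(g) already on the product side): -30.0 kcal
(iv) × 3 (scale by 3 for the 3 C2H2(g)): (3)·(+54.2) = +162.6 kcal
By Hess's law, ΔH_rxn = (1)·(-68.3) + (-1)·(-60.9) + (1)·(-30.0) + (3)·(+54.2) = 125.2 kcal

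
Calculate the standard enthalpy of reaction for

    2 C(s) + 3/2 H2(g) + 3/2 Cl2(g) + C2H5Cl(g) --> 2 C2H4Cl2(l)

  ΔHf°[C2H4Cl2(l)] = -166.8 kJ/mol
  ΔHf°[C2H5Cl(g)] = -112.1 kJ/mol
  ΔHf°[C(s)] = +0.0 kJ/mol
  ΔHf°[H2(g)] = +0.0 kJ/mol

ΔH°rxn = Σ nΔHf°(products) − Σ nΔHf°(reactants).
Products: 2·(-166.8) = -333.6
Reactants: 2·(+0.0) + 3/2·(+0.0) + 3/2·(+0.0) + 1·(-112.1) = -112.1
ΔH° = (-333.6) − (-112.1) = -221.5 kJ/mol

ΔH° = -221.5 kJ/mol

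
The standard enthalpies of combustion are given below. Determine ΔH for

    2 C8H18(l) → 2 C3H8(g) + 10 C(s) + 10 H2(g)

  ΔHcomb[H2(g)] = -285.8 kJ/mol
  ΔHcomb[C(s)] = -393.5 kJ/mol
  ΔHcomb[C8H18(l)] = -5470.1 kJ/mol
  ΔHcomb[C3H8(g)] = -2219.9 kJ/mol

Using ΔH = Σ nΔHc°(reactants) − Σ nΔHc°(products):
= [2·(-5470.1)] − [2·(-2219.9) + 10·(-393.5) + 10·(-285.8)]
= 292.6 kJ/mol

ΔH = 292.6 kJ/mol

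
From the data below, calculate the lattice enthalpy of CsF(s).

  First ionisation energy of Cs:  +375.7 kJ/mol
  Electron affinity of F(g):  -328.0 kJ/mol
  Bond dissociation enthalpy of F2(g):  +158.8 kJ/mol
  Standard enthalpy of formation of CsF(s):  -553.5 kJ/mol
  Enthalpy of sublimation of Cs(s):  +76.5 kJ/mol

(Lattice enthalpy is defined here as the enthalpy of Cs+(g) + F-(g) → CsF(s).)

U = -757.1 kJ/mol

ΔHf° = 1·ΔHsub + 1·(ΣIE) + 1/2·D(F2) + 1·EA + U
-553.5 = 1·(+76.5) + 1·(+375.7) + 1/2·(+158.8) + 1·(-328.0) + U
U = -553.5 − (+203.6) = -757.1 kJ/mol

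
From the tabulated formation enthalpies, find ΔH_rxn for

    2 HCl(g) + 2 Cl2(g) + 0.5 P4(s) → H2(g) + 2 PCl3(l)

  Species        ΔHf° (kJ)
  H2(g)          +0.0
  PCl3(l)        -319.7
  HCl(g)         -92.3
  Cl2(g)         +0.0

ΔH_rxn = -454.8 kJ

Products: 1·(+0.0) + 2·(-319.7) = -639.4
Reactants: 2·(-92.3) + 2·(+0.0) + 1/2·(+0.0) = -184.6
ΔH_rxn = (-639.4) − (-184.6) = -454.8 kJ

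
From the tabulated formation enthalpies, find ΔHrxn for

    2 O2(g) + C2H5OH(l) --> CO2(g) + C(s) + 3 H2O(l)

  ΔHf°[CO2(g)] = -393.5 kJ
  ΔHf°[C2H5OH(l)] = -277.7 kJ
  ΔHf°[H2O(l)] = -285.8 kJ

Products: 1·(-393.5) + 1·(+0.0) + 3·(-285.8) = -1250.9
Reactants: 2·(+0.0) + 1·(-277.7) = -277.7
ΔHrxn = (-1250.9) − (-277.7) = -973.2 kJ

ΔHrxn = -973.2 kJ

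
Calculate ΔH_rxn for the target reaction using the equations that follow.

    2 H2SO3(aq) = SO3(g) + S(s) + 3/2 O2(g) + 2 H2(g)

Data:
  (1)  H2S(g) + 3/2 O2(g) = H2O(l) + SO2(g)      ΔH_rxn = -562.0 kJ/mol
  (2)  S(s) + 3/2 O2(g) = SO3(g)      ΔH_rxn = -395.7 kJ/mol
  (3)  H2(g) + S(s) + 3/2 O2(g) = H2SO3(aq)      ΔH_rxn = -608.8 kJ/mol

ΔH_rxn = 821.9 kJ/mol

(1): not needed (H2O(l) appears nowhere else).
(2) as written (SO3(g) already on the product side): -395.7 kJ/mol
(3) reversed and × 2 (H2SO3(aq) must end up as a reactant; scale by 2 for the 2 H2SO3(aq)): (-2)·(-608.8) = +1217.6 kJ/mol
By Hess's law, ΔH_rxn = (-395.7) + (+1217.6) = 821.9 kJ/mol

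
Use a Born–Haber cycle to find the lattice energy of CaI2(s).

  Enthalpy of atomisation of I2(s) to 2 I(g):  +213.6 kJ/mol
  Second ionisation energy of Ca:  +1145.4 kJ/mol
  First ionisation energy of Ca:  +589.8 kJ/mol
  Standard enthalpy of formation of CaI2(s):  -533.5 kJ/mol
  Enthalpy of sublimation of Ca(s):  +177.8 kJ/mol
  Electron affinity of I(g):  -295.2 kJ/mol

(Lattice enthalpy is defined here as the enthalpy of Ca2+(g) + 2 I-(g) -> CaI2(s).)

U = -2069.7 kJ/mol

ΔHf° = 1·ΔHsub + 1·(ΣIE) + 1·D(I2) + 2·EA + U
-533.5 = 1·(+177.8) + 1·(+1735.2) + 1·(+213.6) + 2·(-295.2) + U
U = -533.5 − (+1536.2) = -2069.7 kJ/mol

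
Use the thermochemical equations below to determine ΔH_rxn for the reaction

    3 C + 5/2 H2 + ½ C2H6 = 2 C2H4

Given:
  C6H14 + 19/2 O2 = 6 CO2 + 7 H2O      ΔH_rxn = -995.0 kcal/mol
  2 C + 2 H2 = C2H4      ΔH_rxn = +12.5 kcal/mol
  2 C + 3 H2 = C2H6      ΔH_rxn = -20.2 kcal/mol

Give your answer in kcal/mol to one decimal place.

equation 1: not needed (CO2 appears nowhere else).
equation 2 × 2 (scale by 2 for the 2 C2H4): (2)·(+12.5) = +25.0 kcal/mol
equation 3 reversed and × 1/2 (C2H6 must end up as a reactant; ×1/2 to match 1/2 C2H6 in the target): (-1/2)·(-20.2) = +10.1 kcal/mol
By Hess's law, ΔH_rxn = (2)·(+12.5) + (-1/2)·(-20.2) = 35.1 kcal/mol

ΔH_rxn = 35.1 kcal/mol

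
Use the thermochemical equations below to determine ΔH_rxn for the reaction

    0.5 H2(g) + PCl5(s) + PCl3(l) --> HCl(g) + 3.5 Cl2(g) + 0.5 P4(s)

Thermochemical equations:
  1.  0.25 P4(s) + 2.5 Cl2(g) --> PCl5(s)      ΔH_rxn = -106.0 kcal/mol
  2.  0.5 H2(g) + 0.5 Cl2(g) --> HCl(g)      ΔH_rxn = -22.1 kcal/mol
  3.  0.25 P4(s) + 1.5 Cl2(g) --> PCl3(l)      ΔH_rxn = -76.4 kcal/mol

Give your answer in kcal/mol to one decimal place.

ΔH_rxn = 160.3 kcal/mol

eq. 1 reversed: +106.0 kcal/mol
eq. 2 as written: -22.1 kcal/mol
eq. 3 reversed: +76.4 kcal/mol
Since enthalpy is a state function, ΔH_rxn = (+106.0) + (-22.1) + (+76.4) = 160.3 kcal/mol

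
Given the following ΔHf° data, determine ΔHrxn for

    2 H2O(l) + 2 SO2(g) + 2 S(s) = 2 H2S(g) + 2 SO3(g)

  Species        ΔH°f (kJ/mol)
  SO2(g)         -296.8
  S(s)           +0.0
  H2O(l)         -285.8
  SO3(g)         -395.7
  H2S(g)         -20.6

ΔHrxn = 332.6 kJ/mol

Products: 2·(-20.6) + 2·(-395.7) = -832.6
Reactants: 2·(-285.8) + 2·(-296.8) + 2·(+0.0) = -1165.2
ΔHrxn = (-832.6) − (-1165.2) = 332.6 kJ/mol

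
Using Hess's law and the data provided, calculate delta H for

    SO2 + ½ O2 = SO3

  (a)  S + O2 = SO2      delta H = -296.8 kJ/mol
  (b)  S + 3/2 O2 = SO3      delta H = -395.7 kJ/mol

delta H = -98.9 kJ/mol

(a) reversed: +296.8 kJ/mol
(b) as written: -395.7 kJ/mol
delta H = (+296.8) + (-395.7) = -98.9 kJ/mol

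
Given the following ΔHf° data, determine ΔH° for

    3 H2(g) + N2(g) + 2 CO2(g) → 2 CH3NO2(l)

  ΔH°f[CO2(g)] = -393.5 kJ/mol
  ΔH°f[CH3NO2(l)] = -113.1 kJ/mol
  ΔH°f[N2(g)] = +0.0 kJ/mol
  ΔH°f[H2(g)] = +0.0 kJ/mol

Products: 2·(-113.1) = -226.2
Reactants: 3·(+0.0) + 1·(+0.0) + 2·(-393.5) = -787.0
ΔH° = (-226.2) − (-787.0) = 560.8 kJ/mol

ΔH° = 560.8 kJ/mol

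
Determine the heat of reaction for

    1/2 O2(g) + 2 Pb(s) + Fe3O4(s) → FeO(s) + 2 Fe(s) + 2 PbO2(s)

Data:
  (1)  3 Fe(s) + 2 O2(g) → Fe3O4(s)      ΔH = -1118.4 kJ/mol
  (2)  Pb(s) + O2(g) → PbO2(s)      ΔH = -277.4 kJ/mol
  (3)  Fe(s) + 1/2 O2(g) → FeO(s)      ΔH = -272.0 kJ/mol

(1) reversed: +1118.4 kJ/mol
(2) × 2: (2)·(-277.4) = -554.8 kJ/mol
(3) as written: -272.0 kJ/mol
Since enthalpy is a state function, ΔH = (-1)·(-1118.4) + (2)·(-277.4) + (1)·(-272.0) = 291.6 kJ/mol

ΔH = 291.6 kJ/mol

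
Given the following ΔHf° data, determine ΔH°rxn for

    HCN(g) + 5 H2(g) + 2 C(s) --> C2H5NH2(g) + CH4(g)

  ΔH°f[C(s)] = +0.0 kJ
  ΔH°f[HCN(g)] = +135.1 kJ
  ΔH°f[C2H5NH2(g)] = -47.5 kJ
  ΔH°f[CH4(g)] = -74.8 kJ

Products: 1·(-47.5) + 1·(-74.8) = -122.3
Reactants: 1·(+135.1) + 5·(+0.0) + 2·(+0.0) = +135.1
ΔH°rxn = (-122.3) − (+135.1) = -257.4 kJ

ΔH°rxn = -257.4 kJ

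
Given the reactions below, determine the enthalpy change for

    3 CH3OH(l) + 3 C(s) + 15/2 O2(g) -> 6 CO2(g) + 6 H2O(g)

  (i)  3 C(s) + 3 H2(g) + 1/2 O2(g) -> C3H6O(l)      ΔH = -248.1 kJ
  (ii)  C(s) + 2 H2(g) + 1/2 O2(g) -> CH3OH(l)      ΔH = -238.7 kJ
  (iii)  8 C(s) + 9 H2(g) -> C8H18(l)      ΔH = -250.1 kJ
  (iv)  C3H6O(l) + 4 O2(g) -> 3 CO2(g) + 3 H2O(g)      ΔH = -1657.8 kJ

(i) × 2: (2)·(-248.1) = -496.2 kJ
(ii) reversed and × 3 (reverse to put CH3OH(l) on the reactant side; ×3 to match 3 CH3OH(l) in the target): (-3)·(-238.7) = +716.1 kJ
(iii): not needed (C8H18(l) appears nowhere else).
(iv) × 2 (×2 to match 6 CO2(g) in the target): (2)·(-1657.8) = -3315.6 kJ
ΔH = (-496.2) + (+716.1) + (-3315.6) = -3095.7 kJ

ΔH = -3095.7 kJ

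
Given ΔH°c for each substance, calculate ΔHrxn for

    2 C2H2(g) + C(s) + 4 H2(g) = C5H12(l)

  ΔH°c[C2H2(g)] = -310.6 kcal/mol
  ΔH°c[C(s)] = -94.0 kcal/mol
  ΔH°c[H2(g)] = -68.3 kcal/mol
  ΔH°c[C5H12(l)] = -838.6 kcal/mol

Using ΔH = Σ nΔHc°(reactants) − Σ nΔHc°(products):
= [2·(-310.6) + 1·(-94.0) + 4·(-68.3)] − [1·(-838.6)]
= -149.8 kcal/mol

ΔHrxn = -149.8 kcal/mol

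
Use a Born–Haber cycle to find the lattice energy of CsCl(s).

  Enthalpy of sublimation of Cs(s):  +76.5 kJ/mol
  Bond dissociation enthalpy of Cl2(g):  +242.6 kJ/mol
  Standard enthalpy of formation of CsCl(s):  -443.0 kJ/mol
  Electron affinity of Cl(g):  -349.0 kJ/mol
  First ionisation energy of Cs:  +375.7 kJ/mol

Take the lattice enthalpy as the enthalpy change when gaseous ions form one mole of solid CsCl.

U = -667.5 kJ/mol

ΔHf° = 1·ΔHsub + 1·(ΣIE) + 1/2·D(Cl2) + 1·EA + U
-443.0 = 1·(+76.5) + 1·(+375.7) + 1/2·(+242.6) + 1·(-349.0) + U
U = -443.0 − (+224.5) = -667.5 kJ/mol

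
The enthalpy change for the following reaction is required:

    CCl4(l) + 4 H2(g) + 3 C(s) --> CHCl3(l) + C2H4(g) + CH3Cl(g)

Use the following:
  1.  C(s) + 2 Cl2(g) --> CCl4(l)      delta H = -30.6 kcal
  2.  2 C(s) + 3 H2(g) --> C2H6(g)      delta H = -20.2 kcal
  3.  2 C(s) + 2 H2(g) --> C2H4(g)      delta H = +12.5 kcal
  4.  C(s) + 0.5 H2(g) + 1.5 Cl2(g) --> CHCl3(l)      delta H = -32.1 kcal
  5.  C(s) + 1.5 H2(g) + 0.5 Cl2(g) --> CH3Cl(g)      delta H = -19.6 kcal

eq. 1 reversed (CCl4(l) must end up as a reactant): +30.6 kcal
eq. 2: not needed (C2H6(g) appears nowhere else).
eq. 3 as written (C2H4(g) already on the product side): +12.5 kcal
eq. 4 as written (CHCl3(l) already on the product side): -32.1 kcal
eq. 5 as written (CH3Cl(g) already on the product side): -19.6 kcal
Since enthalpy is a state function, delta H = (-1)·(-30.6) + (1)·(+12.5) + (1)·(-32.1) + (1)·(-19.6) = -8.6 kcal

delta H = -8.6 kcal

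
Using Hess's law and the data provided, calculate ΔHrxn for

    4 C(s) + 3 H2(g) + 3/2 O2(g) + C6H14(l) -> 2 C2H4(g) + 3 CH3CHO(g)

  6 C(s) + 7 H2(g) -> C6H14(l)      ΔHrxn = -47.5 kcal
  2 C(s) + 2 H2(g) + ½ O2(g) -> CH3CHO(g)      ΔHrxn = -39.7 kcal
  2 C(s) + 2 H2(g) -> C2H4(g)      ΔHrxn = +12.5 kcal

equation 1 reversed (C6H14(l) must end up as a reactant): +47.5 kcal
equation 2 × 3 (scale by 3 for the 3 CH3CHO(g)): (3)·(-39.7) = -119.1 kcal
equation 3 × 2 (×2 to match 2 C2H4(g) in the target): (2)·(+12.5) = +25.0 kcal
Combining the equations, ΔHrxn = (-1)·(-47.5) + (3)·(-39.7) + (2)·(+12.5) = -46.6 kcal

ΔHrxn = -46.6 kcal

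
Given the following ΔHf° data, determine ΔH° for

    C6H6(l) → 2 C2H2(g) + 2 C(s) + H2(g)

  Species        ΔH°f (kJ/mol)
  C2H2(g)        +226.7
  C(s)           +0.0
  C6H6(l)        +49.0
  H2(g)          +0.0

Products: 2·(+226.7) + 2·(+0.0) + 1·(+0.0) = +453.4
Reactants: 1·(+49.0) = +49.0
ΔH° = (+453.4) − (+49.0) = 404.4 kJ/mol

ΔH° = 404.4 kJ/mol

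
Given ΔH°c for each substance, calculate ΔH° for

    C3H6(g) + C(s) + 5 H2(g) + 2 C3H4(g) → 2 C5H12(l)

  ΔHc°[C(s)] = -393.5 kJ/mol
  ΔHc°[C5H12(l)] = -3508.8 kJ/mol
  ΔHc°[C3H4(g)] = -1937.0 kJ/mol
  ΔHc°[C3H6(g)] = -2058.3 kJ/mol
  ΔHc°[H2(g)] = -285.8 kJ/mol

ΔH° = -737.2 kJ/mol

Using ΔH = Σ nΔHc°(reactants) − Σ nΔHc°(products):
= [1·(-2058.3) + 1·(-393.5) + 5·(-285.8) + 2·(-1937.0)] − [2·(-3508.8)]
= -737.2 kJ/mol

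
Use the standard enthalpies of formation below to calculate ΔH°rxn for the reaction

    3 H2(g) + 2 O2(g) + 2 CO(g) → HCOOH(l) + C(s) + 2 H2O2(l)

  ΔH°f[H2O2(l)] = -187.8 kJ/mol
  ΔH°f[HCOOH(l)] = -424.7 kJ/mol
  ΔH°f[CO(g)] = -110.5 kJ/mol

Products: 1·(-424.7) + 1·(+0.0) + 2·(-187.8) = -800.3
Reactants: 3·(+0.0) + 2·(+0.0) + 2·(-110.5) = -221.0
ΔH°rxn = (-800.3) − (-221.0) = -579.3 kJ/mol

ΔH°rxn = -579.3 kJ/mol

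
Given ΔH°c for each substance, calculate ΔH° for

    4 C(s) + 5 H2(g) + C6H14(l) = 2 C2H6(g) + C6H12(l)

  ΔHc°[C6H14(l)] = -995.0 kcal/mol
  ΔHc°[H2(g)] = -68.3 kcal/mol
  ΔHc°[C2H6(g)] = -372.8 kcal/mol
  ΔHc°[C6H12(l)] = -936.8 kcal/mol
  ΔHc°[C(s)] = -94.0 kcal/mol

ΔH° = -30.1 kcal/mol

With combustion enthalpies, reactants minus products:
= [4·(-94.0) + 5·(-68.3) + 1·(-995.0)] − [2·(-372.8) + 1·(-936.8)]
= -30.1 kcal/mol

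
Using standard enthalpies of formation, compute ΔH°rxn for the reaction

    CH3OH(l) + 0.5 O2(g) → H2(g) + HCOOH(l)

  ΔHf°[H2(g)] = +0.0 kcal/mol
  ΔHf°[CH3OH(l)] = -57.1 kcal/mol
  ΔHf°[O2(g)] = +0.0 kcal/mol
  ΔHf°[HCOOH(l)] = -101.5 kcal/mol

Products: 1·(+0.0) + 1·(-101.5) = -101.5
Reactants: 1·(-57.1) + 1/2·(+0.0) = -57.1
ΔH°rxn = (-101.5) − (-57.1) = -44.4 kcal/mol

ΔH°rxn = -44.4 kcal/mol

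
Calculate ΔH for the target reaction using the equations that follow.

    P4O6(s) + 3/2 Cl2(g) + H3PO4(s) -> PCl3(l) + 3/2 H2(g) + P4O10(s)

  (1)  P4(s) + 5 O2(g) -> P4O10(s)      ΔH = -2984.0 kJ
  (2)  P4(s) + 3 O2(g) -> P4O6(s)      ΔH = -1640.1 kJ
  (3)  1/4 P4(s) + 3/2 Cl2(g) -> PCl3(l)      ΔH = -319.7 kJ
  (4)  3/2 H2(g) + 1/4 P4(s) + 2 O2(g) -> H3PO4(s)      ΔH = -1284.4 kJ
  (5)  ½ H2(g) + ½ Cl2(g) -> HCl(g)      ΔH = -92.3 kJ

ΔH = -379.2 kJ

(1) as written (P4O10(s) already on the product side): -2984.0 kJ
(2) reversed (reverse to put P4O6(s) on the reactant side): +1640.1 kJ
(3) as written (PCl3(l) already on the product side): -319.7 kJ
(4) reversed (H3PO4(s) must end up as a reactant): +1284.4 kJ
(5): not needed (HCl(g) appears nowhere else).
Summing the manipulated equations, ΔH = (1)·(-2984.0) + (-1)·(-1640.1) + (1)·(-319.7) + (-1)·(-1284.4) = -379.2 kJ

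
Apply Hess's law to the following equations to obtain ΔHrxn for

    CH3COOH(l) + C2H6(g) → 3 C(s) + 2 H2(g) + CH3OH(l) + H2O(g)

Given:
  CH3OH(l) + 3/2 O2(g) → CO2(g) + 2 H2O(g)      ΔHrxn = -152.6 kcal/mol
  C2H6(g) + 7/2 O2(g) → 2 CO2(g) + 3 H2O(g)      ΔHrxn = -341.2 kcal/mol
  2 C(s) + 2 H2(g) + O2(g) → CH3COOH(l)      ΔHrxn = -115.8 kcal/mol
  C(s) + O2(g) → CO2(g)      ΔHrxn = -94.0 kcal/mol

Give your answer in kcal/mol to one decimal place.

equation 1 reversed (CH3OH(l) must end up as a product): +152.6 kcal/mol
equation 2 as written (C2H6(g) already on the reactant side): -341.2 kcal/mol
equation 3 reversed (CH3COOH(l) must end up as a reactant): +115.8 kcal/mol
equation 4 reversed: +94.0 kcal/mol
ΔHrxn = (-1)·(-152.6) + (1)·(-341.2) + (-1)·(-115.8) + (-1)·(-94.0) = 21.2 kcal/mol

ΔHrxn = 21.2 kcal/mol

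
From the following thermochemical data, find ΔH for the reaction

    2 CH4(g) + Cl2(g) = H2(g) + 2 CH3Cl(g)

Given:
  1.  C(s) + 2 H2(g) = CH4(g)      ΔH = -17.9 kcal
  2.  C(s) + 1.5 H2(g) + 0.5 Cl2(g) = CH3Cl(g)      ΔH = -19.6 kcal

eq. 1 reversed and × 2: (-2)·(-17.9) = +35.8 kcal
eq. 2 × 2: (2)·(-19.6) = -39.2 kcal
By Hess's law, ΔH = (+35.8) + (-39.2) = -3.4 kcal

ΔH = -3.4 kcal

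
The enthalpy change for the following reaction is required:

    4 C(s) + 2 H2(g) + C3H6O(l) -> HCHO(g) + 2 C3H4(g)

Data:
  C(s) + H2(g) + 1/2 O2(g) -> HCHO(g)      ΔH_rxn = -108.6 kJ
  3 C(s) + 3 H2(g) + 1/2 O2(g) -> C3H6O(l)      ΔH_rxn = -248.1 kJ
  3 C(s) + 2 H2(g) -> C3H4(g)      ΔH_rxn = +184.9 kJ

equation 1 as written (HCHO(g) already on the product side): -108.6 kJ
equation 2 reversed (C3H6O(l) must end up as a reactant): +248.1 kJ
equation 3 × 2 (scale by 2 for the 2 C3H4(g)): (2)·(+184.9) = +369.8 kJ
Summing the manipulated equations, ΔH_rxn = (-108.6) + (+248.1) + (+369.8) = 509.3 kJ

ΔH_rxn = 509.3 kJ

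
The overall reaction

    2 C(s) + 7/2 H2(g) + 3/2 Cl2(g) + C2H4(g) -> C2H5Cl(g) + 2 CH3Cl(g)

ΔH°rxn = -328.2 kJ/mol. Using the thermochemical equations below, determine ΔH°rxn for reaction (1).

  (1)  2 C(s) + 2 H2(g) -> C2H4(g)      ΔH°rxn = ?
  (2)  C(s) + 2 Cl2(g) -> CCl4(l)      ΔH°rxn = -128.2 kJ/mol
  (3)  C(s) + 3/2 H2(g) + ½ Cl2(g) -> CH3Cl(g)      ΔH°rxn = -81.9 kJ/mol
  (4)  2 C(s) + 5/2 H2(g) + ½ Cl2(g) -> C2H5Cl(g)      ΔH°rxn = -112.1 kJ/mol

(1) reversed (reverse to put C2H4(g) on the reactant side): contributes −x
(2): not needed (CCl4(l) appears nowhere else).
(3) × 2 (scale by 2 for the 2 CH3Cl(g)): (2)·(-81.9) = -163.8 kJ/mol
(4) as written (C2H5Cl(g) already on the product side): -112.1 kJ/mol
-328.2 = (-163.8) + (-112.1) − x
x = (-328.2 − (-275.9)) / (-1) = 52.3 kJ/mol

ΔH°rxn = 52.3 kJ/mol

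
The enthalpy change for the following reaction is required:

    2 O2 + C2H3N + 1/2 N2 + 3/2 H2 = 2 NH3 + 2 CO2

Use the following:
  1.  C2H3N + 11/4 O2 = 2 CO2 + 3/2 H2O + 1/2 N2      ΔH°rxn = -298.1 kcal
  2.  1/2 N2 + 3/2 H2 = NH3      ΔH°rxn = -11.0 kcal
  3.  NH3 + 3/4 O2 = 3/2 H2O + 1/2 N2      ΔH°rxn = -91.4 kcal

eq. 1 as written: -298.1 kcal
eq. 2 as written: -11.0 kcal
eq. 3 reversed: +91.4 kcal
By Hess's law, ΔH°rxn = (1)·(-298.1) + (1)·(-11.0) + (-1)·(-91.4) = -217.7 kcal

ΔH°rxn = -217.7 kcal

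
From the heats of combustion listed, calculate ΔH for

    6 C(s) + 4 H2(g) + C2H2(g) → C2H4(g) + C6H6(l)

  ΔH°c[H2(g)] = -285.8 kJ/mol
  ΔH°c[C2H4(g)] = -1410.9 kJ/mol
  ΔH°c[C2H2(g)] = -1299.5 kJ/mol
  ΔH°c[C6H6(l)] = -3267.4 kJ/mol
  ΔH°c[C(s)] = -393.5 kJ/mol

ΔH = -125.4 kJ/mol

With combustion enthalpies, reactants minus products:
= [6·(-393.5) + 4·(-285.8) + 1·(-1299.5)] − [1·(-1410.9) + 1·(-3267.4)]
= -125.4 kJ/mol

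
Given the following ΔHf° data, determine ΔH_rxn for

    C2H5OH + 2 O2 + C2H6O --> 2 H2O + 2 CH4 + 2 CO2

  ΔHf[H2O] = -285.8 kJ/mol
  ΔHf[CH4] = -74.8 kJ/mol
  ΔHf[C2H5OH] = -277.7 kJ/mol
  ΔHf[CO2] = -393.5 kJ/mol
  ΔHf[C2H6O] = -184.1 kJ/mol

ΔH_rxn = -1046.4 kJ/mol

ΔH°rxn = Σ nΔHf°(products) − Σ nΔHf°(reactants).
Products: 2·(-285.8) + 2·(-74.8) + 2·(-393.5) = -1508.2
Reactants: 1·(-277.7) + 2·(+0.0) + 1·(-184.1) = -461.8
ΔH_rxn = (-1508.2) − (-461.8) = -1046.4 kJ/mol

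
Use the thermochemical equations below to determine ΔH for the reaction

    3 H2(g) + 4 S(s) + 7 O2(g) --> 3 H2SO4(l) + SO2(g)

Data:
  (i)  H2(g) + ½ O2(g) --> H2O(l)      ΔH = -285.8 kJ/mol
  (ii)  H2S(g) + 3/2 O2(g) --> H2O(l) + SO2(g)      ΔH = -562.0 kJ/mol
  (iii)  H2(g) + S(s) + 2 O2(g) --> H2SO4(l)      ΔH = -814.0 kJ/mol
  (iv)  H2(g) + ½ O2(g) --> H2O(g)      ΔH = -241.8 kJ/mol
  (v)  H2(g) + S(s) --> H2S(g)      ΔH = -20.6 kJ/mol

(i) reversed: +285.8 kJ/mol
(ii) as written (SO2(g) already on the product side): -562.0 kJ/mol
(iii) × 3 (×3 to match 3 H2SO4(l) in the target): (3)·(-814.0) = -2442.0 kJ/mol
(iv): not needed (H2O(g) appears nowhere else).
(v) as written: -20.6 kJ/mol
ΔH = (+285.8) + (-562.0) + (-2442.0) + (-20.6) = -2738.8 kJ/mol

ΔH = -2738.8 kJ/mol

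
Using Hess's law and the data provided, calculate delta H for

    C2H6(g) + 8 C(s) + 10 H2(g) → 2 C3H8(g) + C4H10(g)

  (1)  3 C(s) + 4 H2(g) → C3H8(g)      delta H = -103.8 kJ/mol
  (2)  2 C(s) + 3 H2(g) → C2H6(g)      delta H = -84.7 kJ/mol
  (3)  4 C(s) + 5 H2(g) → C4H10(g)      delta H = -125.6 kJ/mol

delta H = -248.5 kJ/mol

(1) × 2: (2)·(-103.8) = -207.6 kJ/mol
(2) reversed: +84.7 kJ/mol
(3) as written: -125.6 kJ/mol
Summing the manipulated equations, delta H = (2)·(-103.8) + (-1)·(-84.7) + (1)·(-125.6) = -248.5 kJ/mol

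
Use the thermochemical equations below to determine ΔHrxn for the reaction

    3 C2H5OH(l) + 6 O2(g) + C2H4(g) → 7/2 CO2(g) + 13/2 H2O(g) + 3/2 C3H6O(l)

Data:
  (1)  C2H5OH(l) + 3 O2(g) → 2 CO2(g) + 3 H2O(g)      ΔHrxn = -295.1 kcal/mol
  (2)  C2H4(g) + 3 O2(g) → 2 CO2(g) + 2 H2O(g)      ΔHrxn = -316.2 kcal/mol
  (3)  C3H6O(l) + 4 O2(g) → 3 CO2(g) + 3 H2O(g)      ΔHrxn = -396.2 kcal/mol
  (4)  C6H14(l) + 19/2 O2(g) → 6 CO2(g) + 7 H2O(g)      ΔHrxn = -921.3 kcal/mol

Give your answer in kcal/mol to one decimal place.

ΔHrxn = -607.2 kcal/mol

(1) × 3: (3)·(-295.1) = -885.3 kcal/mol
(2) as written: -316.2 kcal/mol
(3) reversed and × 3/2: (-3/2)·(-396.2) = +594.3 kcal/mol
(4): not needed.
Summing the manipulated equations, ΔHrxn = (3)·(-295.1) + (1)·(-316.2) + (-3/2)·(-396.2) = -607.2 kcal/mol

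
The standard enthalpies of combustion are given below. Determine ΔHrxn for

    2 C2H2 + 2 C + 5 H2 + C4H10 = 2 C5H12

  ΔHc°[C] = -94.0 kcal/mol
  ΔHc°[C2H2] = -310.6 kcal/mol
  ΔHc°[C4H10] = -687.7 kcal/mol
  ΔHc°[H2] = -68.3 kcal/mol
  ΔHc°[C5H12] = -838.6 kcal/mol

Using ΔH = Σ nΔHc°(reactants) − Σ nΔHc°(products):
= [2·(-310.6) + 2·(-94.0) + 5·(-68.3) + 1·(-687.7)] − [2·(-838.6)]
= -161.2 kcal/mol

ΔHrxn = -161.2 kcal/mol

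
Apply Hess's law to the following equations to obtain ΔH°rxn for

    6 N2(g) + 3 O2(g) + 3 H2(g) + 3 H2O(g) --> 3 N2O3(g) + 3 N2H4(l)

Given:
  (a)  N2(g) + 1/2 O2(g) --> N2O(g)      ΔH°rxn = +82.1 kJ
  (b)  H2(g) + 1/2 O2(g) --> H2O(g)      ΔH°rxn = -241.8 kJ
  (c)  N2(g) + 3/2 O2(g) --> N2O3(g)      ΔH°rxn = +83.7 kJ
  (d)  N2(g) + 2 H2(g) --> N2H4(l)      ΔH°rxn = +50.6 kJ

(a): not needed.
(b) reversed and × 3: (-3)·(-241.8) = +725.4 kJ
(c) × 3: (3)·(+83.7) = +251.1 kJ
(d) × 3: (3)·(+50.6) = +151.8 kJ
ΔH°rxn = (+725.4) + (+251.1) + (+151.8) = 1128.3 kJ

ΔH°rxn = 1128.3 kJ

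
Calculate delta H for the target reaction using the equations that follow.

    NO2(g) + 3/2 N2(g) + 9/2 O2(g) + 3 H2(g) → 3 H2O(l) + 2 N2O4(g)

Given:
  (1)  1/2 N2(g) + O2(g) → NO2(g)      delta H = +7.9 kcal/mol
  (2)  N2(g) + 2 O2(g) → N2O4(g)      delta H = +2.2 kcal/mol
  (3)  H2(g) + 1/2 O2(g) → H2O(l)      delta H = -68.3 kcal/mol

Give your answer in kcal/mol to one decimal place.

delta H = -208.4 kcal/mol

(1) reversed (reverse to put NO2(g) on the reactant side): -7.9 kcal/mol
(2) × 2 (×2 to match 2 N2O4(g) in the target): (2)·(+2.2) = +4.4 kcal/mol
(3) × 3 (×3 to match 3 H2O(l) in the target): (3)·(-68.3) = -204.9 kcal/mol
By Hess's law, delta H = (-1)·(+7.9) + (2)·(+2.2) + (3)·(-68.3) = -208.4 kcal/mol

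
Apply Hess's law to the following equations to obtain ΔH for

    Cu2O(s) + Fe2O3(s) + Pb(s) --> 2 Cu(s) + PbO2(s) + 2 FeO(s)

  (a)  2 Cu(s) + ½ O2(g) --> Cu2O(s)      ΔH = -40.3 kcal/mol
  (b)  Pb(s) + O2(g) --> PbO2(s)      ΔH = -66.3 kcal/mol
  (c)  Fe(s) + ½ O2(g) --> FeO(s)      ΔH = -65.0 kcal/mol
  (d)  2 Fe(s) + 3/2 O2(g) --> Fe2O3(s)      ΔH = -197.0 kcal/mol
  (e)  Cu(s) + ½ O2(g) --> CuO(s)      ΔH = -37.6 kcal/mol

ΔH = 41.0 kcal/mol

(a) reversed: +40.3 kcal/mol
(b) as written: -66.3 kcal/mol
(c) × 2: (2)·(-65.0) = -130.0 kcal/mol
(d) reversed: +197.0 kcal/mol
(e): not needed.
By Hess's law, ΔH = (-1)·(-40.3) + (1)·(-66.3) + (2)·(-65.0) + (-1)·(-197.0) = 41.0 kcal/mol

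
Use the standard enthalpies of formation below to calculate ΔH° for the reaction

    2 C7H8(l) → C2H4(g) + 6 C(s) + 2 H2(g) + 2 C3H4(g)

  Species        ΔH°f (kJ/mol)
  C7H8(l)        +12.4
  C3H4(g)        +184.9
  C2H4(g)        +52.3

ΔH° = 397.3 kJ/mol

Products: 1·(+52.3) + 6·(+0.0) + 2·(+0.0) + 2·(+184.9) = +422.1
Reactants: 2·(+12.4) = +24.8
ΔH° = (+422.1) − (+24.8) = 397.3 kJ/mol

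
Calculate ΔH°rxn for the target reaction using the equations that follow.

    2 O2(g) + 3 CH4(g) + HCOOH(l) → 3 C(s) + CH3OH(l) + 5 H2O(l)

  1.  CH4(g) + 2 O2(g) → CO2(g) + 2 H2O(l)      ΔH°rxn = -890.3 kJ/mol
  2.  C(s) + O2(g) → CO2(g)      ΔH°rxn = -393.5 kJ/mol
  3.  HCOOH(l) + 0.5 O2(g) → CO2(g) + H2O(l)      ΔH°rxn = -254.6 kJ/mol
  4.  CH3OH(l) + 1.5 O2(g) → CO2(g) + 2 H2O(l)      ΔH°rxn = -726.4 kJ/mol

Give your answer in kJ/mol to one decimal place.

eq. 1 × 3: (3)·(-890.3) = -2670.9 kJ/mol
eq. 2 reversed and × 3: (-3)·(-393.5) = +1180.5 kJ/mol
eq. 3 as written: -254.6 kJ/mol
eq. 4 reversed: +726.4 kJ/mol
ΔH°rxn = (-2670.9) + (+1180.5) + (-254.6) + (+726.4) = -1018.6 kJ/mol

ΔH°rxn = -1018.6 kJ/mol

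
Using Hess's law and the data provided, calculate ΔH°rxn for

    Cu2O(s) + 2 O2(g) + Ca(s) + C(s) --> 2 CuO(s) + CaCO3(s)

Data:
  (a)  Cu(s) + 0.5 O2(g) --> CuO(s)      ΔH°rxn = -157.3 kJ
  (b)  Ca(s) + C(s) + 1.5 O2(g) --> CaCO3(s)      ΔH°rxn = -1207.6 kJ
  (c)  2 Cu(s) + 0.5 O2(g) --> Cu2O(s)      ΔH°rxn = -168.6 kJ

ΔH°rxn = -1353.6 kJ

(a) × 2: (2)·(-157.3) = -314.6 kJ
(b) as written: -1207.6 kJ
(c) reversed: +168.6 kJ
ΔH°rxn = (-314.6) + (-1207.6) + (+168.6) = -1353.6 kJ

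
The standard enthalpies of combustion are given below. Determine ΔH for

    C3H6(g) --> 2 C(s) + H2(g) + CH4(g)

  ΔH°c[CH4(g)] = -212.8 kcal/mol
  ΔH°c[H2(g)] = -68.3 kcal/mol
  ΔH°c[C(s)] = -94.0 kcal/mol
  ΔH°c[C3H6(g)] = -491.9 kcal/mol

ΔH = -22.8 kcal/mol

With combustion enthalpies, reactants minus products:
= [1·(-491.9)] − [2·(-94.0) + 1·(-68.3) + 1·(-212.8)]
= -22.8 kcal/mol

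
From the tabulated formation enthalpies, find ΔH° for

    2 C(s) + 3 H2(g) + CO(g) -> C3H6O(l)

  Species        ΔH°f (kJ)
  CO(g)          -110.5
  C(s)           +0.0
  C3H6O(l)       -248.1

ΔH°rxn = Σ nΔHf°(products) − Σ nΔHf°(reactants).
Products: 1·(-248.1) = -248.1
Reactants: 2·(+0.0) + 3·(+0.0) + 1·(-110.5) = -110.5
ΔH° = (-248.1) − (-110.5) = -137.6 kJ

ΔH° = -137.6 kJ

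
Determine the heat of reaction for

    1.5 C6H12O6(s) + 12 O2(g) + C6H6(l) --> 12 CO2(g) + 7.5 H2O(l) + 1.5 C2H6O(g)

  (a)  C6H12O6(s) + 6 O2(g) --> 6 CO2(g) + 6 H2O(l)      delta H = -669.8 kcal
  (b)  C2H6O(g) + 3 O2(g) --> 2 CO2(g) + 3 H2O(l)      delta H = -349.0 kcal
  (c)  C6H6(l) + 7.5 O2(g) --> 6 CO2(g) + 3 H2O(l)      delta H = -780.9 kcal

delta H = -1262.1 kcal

(a) × 3/2 (×3/2 to match 3/2 C6H12O6(s) in the target): (3/2)·(-669.8) = -1004.7 kcal
(b) reversed and × 3/2 (C2H6O(g) must end up as a product; scale by 3/2 for the 3/2 C2H6O(g)): (-3/2)·(-349.0) = +523.5 kcal
(c) as written (C6H6(l) already on the reactant side): -780.9 kcal
By Hess's law, delta H = (-1004.7) + (+523.5) + (-780.9) = -1262.1 kcal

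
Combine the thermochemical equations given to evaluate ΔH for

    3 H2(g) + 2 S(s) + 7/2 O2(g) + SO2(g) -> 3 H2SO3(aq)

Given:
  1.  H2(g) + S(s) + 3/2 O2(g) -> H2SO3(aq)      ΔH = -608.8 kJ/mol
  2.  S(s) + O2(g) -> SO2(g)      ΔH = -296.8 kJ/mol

ΔH = -1529.6 kJ/mol

eq. 1 × 3 (scale by 3 for the 3 H2SO3(aq)): (3)·(-608.8) = -1826.4 kJ/mol
eq. 2 reversed (SO2(g) must end up as a reactant): +296.8 kJ/mol
Summing the manipulated equations, ΔH = (3)·(-608.8) + (-1)·(-296.8) = -1529.6 kJ/mol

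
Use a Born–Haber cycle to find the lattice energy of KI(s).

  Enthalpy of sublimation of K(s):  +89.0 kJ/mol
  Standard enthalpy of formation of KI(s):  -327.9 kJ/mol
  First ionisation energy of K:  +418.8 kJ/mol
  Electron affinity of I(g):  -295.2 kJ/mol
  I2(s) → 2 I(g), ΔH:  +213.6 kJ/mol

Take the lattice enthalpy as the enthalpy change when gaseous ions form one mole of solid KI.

ΔHf° = 1·ΔHsub + 1·(ΣIE) + 1/2·D(I2) + 1·EA + U
-327.9 = 1·(+89.0) + 1·(+418.8) + 1/2·(+213.6) + 1·(-295.2) + U
U = -327.9 − (+319.4) = -647.3 kJ/mol

U = -647.3 kJ/mol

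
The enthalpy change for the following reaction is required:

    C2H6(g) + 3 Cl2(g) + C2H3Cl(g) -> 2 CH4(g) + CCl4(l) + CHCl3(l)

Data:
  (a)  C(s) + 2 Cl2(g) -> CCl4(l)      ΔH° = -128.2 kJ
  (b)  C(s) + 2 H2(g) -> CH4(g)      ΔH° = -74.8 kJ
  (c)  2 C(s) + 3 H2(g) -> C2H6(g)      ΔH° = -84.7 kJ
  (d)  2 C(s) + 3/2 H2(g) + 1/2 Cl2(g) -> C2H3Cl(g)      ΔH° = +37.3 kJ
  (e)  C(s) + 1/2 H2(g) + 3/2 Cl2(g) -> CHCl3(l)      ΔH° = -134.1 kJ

ΔH° = -364.5 kJ

(a) as written: -128.2 kJ
(b) × 2: (2)·(-74.8) = -149.6 kJ
(c) reversed: +84.7 kJ
(d) reversed: -37.3 kJ
(e) as written: -134.1 kJ
ΔH° = (-128.2) + (-149.6) + (+84.7) + (-37.3) + (-134.1) = -364.5 kJ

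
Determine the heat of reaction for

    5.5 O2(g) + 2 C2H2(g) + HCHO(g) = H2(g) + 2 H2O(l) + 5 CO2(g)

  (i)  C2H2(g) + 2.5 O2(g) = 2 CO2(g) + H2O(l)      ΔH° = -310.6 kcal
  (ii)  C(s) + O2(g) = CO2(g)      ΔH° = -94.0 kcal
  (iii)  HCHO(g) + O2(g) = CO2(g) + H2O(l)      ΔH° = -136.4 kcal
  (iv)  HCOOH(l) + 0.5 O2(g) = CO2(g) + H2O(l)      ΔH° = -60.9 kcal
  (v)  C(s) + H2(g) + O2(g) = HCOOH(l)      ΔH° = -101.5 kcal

ΔH° = -689.2 kcal

(i) × 2: (2)·(-310.6) = -621.2 kcal
(ii) as written: -94.0 kcal
(iii) as written: -136.4 kcal
(iv) reversed: +60.9 kcal
(v) reversed: +101.5 kcal
ΔH° = (-621.2) + (-94.0) + (-136.4) + (+60.9) + (+101.5) = -689.2 kcal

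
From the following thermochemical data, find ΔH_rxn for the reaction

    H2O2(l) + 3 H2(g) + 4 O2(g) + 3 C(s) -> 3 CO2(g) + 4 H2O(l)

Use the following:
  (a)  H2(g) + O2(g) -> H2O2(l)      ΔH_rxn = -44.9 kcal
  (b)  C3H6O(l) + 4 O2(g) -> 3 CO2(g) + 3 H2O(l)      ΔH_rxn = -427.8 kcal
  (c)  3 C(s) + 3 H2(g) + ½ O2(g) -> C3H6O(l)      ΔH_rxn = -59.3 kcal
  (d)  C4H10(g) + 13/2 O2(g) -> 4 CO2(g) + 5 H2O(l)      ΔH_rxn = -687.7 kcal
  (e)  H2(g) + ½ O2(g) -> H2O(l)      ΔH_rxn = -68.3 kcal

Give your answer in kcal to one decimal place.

(a) reversed (H2O2(l) must end up as a reactant): +44.9 kcal
(b) as written: -427.8 kcal
(c) as written (C(s) already on the reactant side): -59.3 kcal
(d): not needed (C4H10(g) appears nowhere else).
(e) as written: -68.3 kcal
ΔH_rxn = (+44.9) + (-427.8) + (-59.3) + (-68.3) = -510.5 kcal

ΔH_rxn = -510.5 kcal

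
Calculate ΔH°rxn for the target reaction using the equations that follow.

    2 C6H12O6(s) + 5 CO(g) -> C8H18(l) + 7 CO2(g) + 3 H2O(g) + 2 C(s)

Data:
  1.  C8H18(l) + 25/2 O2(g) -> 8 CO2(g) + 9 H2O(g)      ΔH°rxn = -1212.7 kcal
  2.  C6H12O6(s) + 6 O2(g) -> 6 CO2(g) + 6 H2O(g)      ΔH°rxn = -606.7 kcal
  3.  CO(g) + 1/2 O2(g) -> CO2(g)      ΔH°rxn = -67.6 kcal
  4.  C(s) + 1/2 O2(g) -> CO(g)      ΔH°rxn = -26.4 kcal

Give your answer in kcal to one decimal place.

ΔH°rxn = -150.7 kcal

eq. 1 reversed: +1212.7 kcal
eq. 2 × 2: (2)·(-606.7) = -1213.4 kcal
eq. 3 × 3: (3)·(-67.6) = -202.8 kcal
eq. 4 reversed and × 2: (-2)·(-26.4) = +52.8 kcal
ΔH°rxn = (-1)·(-1212.7) + (2)·(-606.7) + (3)·(-67.6) + (-2)·(-26.4) = -150.7 kcal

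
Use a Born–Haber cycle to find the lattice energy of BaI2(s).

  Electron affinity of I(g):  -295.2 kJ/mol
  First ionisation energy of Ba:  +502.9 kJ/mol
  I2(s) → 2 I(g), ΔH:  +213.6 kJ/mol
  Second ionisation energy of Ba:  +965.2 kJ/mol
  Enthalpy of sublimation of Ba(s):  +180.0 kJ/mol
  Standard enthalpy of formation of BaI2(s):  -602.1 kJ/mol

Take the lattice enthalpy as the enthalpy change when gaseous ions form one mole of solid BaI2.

U = -1873.4 kJ/mol

ΔHf° = 1·ΔHsub + 1·(ΣIE) + 1·D(I2) + 2·EA + U
-602.1 = 1·(+180.0) + 1·(+1468.1) + 1·(+213.6) + 2·(-295.2) + U
U = -602.1 − (+1271.3) = -1873.4 kJ/mol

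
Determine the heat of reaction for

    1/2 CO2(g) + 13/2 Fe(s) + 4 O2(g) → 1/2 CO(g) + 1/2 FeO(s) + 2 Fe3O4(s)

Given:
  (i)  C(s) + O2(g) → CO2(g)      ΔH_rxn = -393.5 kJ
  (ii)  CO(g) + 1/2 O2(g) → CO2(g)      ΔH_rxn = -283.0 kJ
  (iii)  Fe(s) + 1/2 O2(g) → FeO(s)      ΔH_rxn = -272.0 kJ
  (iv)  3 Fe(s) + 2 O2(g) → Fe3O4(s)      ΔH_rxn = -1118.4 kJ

ΔH_rxn = -2231.3 kJ

(i): not needed (C(s) appears nowhere else).
(ii) reversed and × 1/2 (CO(g) must end up as a product; ×1/2 to match 1/2 CO(g) in the target): (-1/2)·(-283.0) = +141.5 kJ
(iii) × 1/2 (scale by 1/2 for the 1/2 FeO(s)): (1/2)·(-272.0) = -136.0 kJ
(iv) × 2 (×2 to match 2 Fe3O4(s) in the target): (2)·(-1118.4) = -2236.8 kJ
ΔH_rxn = (-1/2)·(-283.0) + (1/2)·(-272.0) + (2)·(-1118.4) = -2231.3 kJ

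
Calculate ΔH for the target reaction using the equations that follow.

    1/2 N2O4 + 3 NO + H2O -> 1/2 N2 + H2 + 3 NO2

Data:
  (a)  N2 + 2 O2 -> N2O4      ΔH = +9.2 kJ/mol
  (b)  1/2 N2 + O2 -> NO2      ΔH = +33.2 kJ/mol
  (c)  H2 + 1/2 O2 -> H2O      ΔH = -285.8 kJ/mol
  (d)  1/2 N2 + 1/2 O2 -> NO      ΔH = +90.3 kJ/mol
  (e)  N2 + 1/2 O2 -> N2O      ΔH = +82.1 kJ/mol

(a) reversed and × 1/2: (-1/2)·(+9.2) = -4.6 kJ/mol
(b) × 3: (3)·(+33.2) = +99.6 kJ/mol
(c) reversed: +285.8 kJ/mol
(d) reversed and × 3: (-3)·(+90.3) = -270.9 kJ/mol
(e): not needed.
Summing the manipulated equations, ΔH = (-1/2)·(+9.2) + (3)·(+33.2) + (-1)·(-285.8) + (-3)·(+90.3) = 109.9 kJ/mol

ΔH = 109.9 kJ/mol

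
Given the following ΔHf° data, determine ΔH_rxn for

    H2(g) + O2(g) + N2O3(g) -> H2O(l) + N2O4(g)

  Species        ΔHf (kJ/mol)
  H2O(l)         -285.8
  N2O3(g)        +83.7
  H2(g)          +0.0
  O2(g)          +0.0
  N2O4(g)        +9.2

ΔH_rxn = -360.3 kJ/mol

Products: 1·(-285.8) + 1·(+9.2) = -276.6
Reactants: 1·(+0.0) + 1·(+0.0) + 1·(+83.7) = +83.7
ΔH_rxn = (-276.6) − (+83.7) = -360.3 kJ/mol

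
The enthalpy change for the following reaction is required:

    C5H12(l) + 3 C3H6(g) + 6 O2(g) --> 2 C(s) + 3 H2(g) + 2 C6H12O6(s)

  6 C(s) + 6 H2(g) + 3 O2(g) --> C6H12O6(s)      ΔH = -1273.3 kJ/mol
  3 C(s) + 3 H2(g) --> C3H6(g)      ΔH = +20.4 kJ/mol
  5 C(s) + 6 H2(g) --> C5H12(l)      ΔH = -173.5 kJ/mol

ΔH = -2434.3 kJ/mol

equation 1 × 2 (scale by 2 for the 2 C6H12O6(s)): (2)·(-1273.3) = -2546.6 kJ/mol
equation 2 reversed and × 3 (C3H6(g) must end up as a reactant; ×3 to match 3 C3H6(g) in the target): (-3)·(+20.4) = -61.2 kJ/mol
equation 3 reversed (reverse to put C5H12(l) on the reactant side): +173.5 kJ/mol
ΔH = (-2546.6) + (-61.2) + (+173.5) = -2434.3 kJ/mol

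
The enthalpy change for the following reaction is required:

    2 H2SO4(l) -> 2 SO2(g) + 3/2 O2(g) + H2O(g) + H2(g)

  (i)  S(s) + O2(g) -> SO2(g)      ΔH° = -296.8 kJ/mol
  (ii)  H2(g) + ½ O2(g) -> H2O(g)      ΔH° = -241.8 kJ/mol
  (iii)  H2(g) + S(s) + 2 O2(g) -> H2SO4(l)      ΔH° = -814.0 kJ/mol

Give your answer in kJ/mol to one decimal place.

(i) × 2: (2)·(-296.8) = -593.6 kJ/mol
(ii) as written: -241.8 kJ/mol
(iii) reversed and × 2: (-2)·(-814.0) = +1628.0 kJ/mol
ΔH° = (2)·(-296.8) + (1)·(-241.8) + (-2)·(-814.0) = 792.6 kJ/mol

ΔH° = 792.6 kJ/mol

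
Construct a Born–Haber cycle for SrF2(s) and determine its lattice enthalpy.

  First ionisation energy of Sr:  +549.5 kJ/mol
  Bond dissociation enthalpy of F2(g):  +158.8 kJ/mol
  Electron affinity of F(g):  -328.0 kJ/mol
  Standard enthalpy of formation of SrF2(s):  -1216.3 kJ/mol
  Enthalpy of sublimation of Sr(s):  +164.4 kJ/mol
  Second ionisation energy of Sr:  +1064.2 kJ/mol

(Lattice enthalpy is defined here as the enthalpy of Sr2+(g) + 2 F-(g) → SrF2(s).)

U = -2497.2 kJ/mol

ΔHf° = 1·ΔHsub + 1·(ΣIE) + 1·D(F2) + 2·EA + U
-1216.3 = 1·(+164.4) + 1·(+1613.7) + 1·(+158.8) + 2·(-328.0) + U
U = -1216.3 − (+1280.9) = -2497.2 kJ/mol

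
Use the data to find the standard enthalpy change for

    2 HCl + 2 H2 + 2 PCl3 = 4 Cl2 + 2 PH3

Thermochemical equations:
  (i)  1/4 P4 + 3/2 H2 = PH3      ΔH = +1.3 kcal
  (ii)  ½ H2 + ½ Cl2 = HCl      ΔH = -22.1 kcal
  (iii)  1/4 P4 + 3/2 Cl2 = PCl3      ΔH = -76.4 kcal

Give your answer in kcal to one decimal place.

ΔH = 199.6 kcal

(i) × 2: (2)·(+1.3) = +2.6 kcal
(ii) reversed and × 2: (-2)·(-22.1) = +44.2 kcal
(iii) reversed and × 2: (-2)·(-76.4) = +152.8 kcal
Summing the manipulated equations, ΔH = (+2.6) + (+44.2) + (+152.8) = 199.6 kcal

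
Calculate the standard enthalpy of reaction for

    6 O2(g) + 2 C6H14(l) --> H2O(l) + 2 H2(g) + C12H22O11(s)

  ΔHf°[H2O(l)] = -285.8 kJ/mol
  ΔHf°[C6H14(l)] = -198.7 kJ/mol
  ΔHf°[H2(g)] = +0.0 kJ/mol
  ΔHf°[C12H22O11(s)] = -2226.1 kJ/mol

ΔHrxn = -2114.5 kJ/mol

Products: 1·(-285.8) + 2·(+0.0) + 1·(-2226.1) = -2511.9
Reactants: 6·(+0.0) + 2·(-198.7) = -397.4
ΔHrxn = (-2511.9) − (-397.4) = -2114.5 kJ/mol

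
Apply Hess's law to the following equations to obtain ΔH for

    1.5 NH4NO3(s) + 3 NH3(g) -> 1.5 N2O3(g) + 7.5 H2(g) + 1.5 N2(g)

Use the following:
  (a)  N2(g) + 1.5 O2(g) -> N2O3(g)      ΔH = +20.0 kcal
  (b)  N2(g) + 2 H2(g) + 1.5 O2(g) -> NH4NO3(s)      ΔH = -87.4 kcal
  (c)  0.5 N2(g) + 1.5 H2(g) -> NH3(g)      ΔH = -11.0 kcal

ΔH = 194.1 kcal

(a) × 3/2 (scale by 3/2 for the 3/2 N2O3(g)): (3/2)·(+20.0) = +30.0 kcal
(b) reversed and × 3/2 (NH4NO3(s) must end up as a reactant; ×3/2 to match 3/2 NH4NO3(s) in the target): (-3/2)·(-87.4) = +131.1 kcal
(c) reversed and × 3 (NH3(g) must end up as a reactant; ×3 to match 3 NH3(g) in the target): (-3)·(-11.0) = +33.0 kcal
Summing the manipulated equations, ΔH = (+30.0) + (+131.1) + (+33.0) = 194.1 kcal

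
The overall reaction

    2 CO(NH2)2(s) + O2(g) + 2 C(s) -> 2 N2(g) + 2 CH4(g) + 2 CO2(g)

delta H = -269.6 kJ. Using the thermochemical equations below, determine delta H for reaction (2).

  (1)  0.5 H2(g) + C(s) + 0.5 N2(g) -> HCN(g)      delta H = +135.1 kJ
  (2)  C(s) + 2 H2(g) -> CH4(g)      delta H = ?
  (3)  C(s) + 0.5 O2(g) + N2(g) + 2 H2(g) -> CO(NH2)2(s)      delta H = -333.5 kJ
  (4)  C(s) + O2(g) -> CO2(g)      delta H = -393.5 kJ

(1): not needed (HCN(g) appears nowhere else).
(2) × 2 (×2 to match 2 CH4(g) in the target): contributes 2·x
(3) reversed and × 2 (reverse to put CO(NH2)2(s) on the reactant side; scale by 2 for the 2 CO(NH2)2(s)): (-2)·(-333.5) = +667.0 kJ
(4) × 2 (scale by 2 for the 2 CO2(g)): (2)·(-393.5) = -787.0 kJ
-269.6 = (+667.0) + (-787.0) + 2·x
x = (-269.6 − (-120.0)) / (2) = -74.8 kJ

delta H = -74.8 kJ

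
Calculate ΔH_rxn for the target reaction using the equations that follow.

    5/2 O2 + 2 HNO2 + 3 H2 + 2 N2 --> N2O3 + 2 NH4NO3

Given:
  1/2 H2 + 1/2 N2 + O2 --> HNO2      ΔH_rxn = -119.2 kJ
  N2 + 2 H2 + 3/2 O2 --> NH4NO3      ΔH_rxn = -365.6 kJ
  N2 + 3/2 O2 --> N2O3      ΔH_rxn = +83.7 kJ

equation 1 reversed and × 2 (HNO2 must end up as a reactant; scale by 2 for the 2 HNO2): (-2)·(-119.2) = +238.4 kJ
equation 2 × 2 (×2 to match 2 NH4NO3 in the target): (2)·(-365.6) = -731.2 kJ
equation 3 as written (N2O3 already on the product side): +83.7 kJ
Since enthalpy is a state function, ΔH_rxn = (+238.4) + (-731.2) + (+83.7) = -409.1 kJ

ΔH_rxn = -409.1 kJ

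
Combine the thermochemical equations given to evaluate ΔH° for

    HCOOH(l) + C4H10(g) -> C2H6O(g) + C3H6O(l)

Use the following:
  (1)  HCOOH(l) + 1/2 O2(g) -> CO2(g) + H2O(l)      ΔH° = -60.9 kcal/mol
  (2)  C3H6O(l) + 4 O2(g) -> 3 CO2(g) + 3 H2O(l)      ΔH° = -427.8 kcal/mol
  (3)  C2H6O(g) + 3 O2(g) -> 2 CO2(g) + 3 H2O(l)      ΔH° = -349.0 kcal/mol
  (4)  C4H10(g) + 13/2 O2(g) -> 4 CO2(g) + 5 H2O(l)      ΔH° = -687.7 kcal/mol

ΔH° = 28.2 kcal/mol

(1) as written (HCOOH(l) already on the reactant side): -60.9 kcal/mol
(2) reversed (C3H6O(l) must end up as a product): +427.8 kcal/mol
(3) reversed (reverse to put C2H6O(g) on the product side): +349.0 kcal/mol
(4) as written (C4H10(g) already on the reactant side): -687.7 kcal/mol
Combining the equations, ΔH° = (-60.9) + (+427.8) + (+349.0) + (-687.7) = 28.2 kcal/mol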